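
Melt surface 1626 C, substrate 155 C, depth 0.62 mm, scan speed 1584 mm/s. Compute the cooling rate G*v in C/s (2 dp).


G = (1626-155)/0.62 = 2372.58064516 C/mm
CR = 2372.58064516 * 1584 = 3758167.74 C/s


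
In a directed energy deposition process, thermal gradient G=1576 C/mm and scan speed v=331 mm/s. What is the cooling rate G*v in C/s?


CR = 1576 * 331 = 521656 C/s


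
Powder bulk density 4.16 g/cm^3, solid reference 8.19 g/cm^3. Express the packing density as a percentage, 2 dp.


Packing = (4.16/8.19)*100 = 50.79 %


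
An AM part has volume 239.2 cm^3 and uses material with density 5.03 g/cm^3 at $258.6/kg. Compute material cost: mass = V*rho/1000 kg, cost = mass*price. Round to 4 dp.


Mass = 239.2*5.03/1000 = 1.203176 kg
Cost = 1.203176 * 258.6 = 311.1413 $


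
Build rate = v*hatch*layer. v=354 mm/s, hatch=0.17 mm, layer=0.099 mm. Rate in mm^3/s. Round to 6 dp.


Rate = 354 * 0.17 * 0.099 = 5.95782 mm^3/s


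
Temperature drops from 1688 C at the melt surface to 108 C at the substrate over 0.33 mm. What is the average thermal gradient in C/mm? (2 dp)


G = (1688-108)/0.33 = 4787.88 C/mm


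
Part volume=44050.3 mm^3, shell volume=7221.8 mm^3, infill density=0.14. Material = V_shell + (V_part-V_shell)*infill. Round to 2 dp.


V_infill = (44050.3 - 7221.8) * 0.14 = 5155.99
V_total = 7221.8 + 5155.99 = 12377.79 mm^3


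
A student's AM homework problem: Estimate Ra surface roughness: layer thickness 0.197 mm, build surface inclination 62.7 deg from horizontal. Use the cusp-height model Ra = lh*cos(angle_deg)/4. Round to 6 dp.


Ra = 0.197 * cos(62.7) / 4 = 0.022588 mm


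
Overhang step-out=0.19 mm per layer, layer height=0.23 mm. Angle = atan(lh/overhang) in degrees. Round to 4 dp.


angle = atan(0.23/0.19) = 50.4403 degrees


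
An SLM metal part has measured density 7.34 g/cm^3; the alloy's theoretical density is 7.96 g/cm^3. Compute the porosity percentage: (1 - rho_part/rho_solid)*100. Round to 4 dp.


Porosity = (1-7.34/7.96)*100 = 7.7889 %


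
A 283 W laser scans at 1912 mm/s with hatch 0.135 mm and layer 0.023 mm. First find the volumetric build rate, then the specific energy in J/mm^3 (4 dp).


Build rate = 1912 * 0.135 * 0.023 = 5.93676 mm^3/s
SE = 283 / 5.93676 = 47.6691 J/mm^3


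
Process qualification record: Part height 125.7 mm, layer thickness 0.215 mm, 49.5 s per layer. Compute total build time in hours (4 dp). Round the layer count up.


Layers = ceil(125.7/0.215) = 585
t = 585 * 49.5 / 3600 = 8.0438 hrs


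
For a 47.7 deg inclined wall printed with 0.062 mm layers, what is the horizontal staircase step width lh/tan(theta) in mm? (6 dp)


step = 0.062 / tan(47.7) = 0.056416 mm


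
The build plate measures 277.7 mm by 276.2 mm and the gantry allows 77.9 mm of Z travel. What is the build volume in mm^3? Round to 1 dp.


V = 277.7 * 276.2 * 77.9 = 5974987.6 mm^3


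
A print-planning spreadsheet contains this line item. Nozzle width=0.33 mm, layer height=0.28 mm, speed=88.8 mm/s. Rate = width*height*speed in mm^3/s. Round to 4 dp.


Rate = 0.33 * 0.28 * 88.8 = 8.2051 mm^3/s


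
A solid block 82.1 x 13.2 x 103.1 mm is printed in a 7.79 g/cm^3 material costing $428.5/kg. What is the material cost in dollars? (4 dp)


V = 82.1 * 13.2 * 103.1 = 111731.532 mm^3 = 111.731532 cm^3
Mass = 111.731532 * 7.79 / 1000 = 0.87038863 kg
Cost = 0.87038863 * 428.5 = 372.9615 $


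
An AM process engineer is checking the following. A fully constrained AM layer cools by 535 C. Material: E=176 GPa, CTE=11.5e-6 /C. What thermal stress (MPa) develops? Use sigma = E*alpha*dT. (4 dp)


sigma = 176*1000 * 11.5e-6 * 535 = 1082.84 MPa


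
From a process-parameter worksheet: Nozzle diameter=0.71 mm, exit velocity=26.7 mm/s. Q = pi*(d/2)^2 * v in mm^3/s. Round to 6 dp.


A = pi*(0.71/2)^2 = 0.39591921 mm^2
Q = 0.39591921 * 26.7 = 10.571043 mm^3/s


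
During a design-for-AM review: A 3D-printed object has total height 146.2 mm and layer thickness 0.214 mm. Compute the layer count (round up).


Layers = ceil(146.2/0.214) = 684


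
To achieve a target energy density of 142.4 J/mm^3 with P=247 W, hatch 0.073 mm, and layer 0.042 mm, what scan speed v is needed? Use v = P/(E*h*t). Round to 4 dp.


v = 247 / (142.4*0.073*0.042) = 565.7373 mm/s


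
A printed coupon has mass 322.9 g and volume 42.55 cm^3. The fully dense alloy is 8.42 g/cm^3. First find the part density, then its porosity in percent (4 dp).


rho_part = 322.9 / 42.55 = 7.58871915 g/cm^3
Porosity = (1 - 7.58871915/8.42)*100 = 9.8727 %


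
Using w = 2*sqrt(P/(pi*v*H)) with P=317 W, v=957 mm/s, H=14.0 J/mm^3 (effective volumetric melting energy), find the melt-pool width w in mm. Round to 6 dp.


w = 2*sqrt(317/(pi*957*14.0)) = 0.173566 mm


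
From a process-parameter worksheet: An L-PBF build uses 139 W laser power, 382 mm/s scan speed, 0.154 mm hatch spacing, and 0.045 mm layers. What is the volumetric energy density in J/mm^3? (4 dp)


E = 139 / (382*0.154*0.045) = 52.5071 J/mm^3


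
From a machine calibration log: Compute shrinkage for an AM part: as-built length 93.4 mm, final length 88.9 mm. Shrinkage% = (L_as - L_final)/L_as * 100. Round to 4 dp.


Shrinkage = ((93.4-88.9)/93.4)*100 = 4.818 %


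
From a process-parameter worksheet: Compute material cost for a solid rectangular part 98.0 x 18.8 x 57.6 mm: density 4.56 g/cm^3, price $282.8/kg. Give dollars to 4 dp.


V = 98.0 * 18.8 * 57.6 = 106122.24 mm^3 = 106.12224 cm^3
Mass = 106.12224 * 4.56 / 1000 = 0.48391741 kg
Cost = 0.48391741 * 282.8 = 136.8518 $


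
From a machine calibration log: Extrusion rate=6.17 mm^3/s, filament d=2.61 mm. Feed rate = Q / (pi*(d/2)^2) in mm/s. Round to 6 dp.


A = pi*(2.61/2)^2 = 5.350211
v = 6.17 / 5.350211 = 1.153226 mm/s


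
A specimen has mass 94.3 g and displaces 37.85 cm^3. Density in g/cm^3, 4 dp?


rho = 94.3 / 37.85 = 2.4914 g/cm^3


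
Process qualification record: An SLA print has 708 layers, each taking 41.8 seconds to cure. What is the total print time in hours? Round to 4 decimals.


t = 708 * 41.8 / 3600 = 8.2207 hrs


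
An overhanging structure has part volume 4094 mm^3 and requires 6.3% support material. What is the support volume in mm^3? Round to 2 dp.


V_support = 4094 * 0.063 = 257.92 mm^3


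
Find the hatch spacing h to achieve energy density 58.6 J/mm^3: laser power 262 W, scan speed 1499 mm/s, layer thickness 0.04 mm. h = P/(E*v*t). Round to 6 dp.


h = 262 / (58.6*1499*0.04) = 0.074566 mm


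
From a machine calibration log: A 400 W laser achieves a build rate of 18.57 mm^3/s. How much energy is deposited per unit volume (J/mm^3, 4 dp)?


SE = 400 / 18.57 = 21.5401 J/mm^3


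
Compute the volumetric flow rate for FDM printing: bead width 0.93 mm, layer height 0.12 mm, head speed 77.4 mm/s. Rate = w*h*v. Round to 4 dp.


Rate = 0.93 * 0.12 * 77.4 = 8.6378 mm^3/s


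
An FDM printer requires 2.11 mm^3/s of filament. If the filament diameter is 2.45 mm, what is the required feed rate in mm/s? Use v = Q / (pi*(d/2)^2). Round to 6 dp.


A = pi*(2.45/2)^2 = 4.714352
v = 2.11 / 4.714352 = 0.447569 mm/s


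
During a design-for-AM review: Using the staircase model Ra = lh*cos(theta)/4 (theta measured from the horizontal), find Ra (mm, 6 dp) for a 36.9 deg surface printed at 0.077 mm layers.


Ra = 0.077 * cos(36.9) / 4 = 0.015394 mm


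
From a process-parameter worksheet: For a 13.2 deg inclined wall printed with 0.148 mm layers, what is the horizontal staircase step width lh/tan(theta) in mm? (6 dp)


step = 0.148 / tan(13.2) = 0.631001 mm


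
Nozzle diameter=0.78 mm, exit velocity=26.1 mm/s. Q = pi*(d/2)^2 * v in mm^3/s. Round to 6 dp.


A = pi*(0.78/2)^2 = 0.47783624 mm^2
Q = 0.47783624 * 26.1 = 12.471526 mm^3/s


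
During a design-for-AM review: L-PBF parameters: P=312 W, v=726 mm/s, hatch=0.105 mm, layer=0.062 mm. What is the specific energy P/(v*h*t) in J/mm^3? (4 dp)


Build rate = 726 * 0.105 * 0.062 = 4.72626 mm^3/s
SE = 312 / 4.72626 = 66.0141 J/mm^3


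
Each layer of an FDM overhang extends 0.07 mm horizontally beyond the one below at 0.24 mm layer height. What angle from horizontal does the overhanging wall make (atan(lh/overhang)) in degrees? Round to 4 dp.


angle = atan(0.24/0.07) = 73.7398 degrees


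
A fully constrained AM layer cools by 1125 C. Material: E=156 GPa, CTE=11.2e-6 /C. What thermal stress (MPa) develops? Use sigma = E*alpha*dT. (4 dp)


sigma = 156*1000 * 11.2e-6 * 1125 = 1965.6 MPa


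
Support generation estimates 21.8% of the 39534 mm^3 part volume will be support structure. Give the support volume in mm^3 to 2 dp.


V_support = 39534 * 0.218 = 8618.41 mm^3


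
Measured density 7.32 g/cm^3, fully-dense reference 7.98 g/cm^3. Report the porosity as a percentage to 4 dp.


Porosity = (1-7.32/7.98)*100 = 8.2707 %


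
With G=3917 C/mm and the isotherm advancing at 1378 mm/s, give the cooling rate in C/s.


CR = 3917 * 1378 = 5397626 C/s


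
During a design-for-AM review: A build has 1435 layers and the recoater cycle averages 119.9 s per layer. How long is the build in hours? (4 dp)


t = 1435 * 119.9 / 3600 = 47.7935 hrs


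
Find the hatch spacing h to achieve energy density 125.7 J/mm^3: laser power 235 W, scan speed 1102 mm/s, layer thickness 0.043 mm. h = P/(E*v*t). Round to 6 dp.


h = 235 / (125.7*1102*0.043) = 0.039453 mm


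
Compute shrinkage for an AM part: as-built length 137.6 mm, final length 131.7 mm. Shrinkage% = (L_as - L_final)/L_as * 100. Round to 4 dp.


Shrinkage = ((137.6-131.7)/137.6)*100 = 4.2878 %


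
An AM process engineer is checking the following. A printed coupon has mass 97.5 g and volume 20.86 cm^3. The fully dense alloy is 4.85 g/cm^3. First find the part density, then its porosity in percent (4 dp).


rho_part = 97.5 / 20.86 = 4.67401726 g/cm^3
Porosity = (1 - 4.67401726/4.85)*100 = 3.6285 %


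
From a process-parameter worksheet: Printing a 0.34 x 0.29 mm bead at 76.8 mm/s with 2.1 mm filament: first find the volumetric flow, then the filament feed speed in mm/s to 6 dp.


Q = 0.34 * 0.29 * 76.8 = 7.57248 mm^3/s
A_fil = pi*(2.1/2)^2 = 3.4636059 mm^2
v_feed = 7.57248 / 3.4636059 = 2.1863 mm/s


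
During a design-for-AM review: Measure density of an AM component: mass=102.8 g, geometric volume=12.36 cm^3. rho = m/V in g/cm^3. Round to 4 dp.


rho = 102.8 / 12.36 = 8.3172 g/cm^3


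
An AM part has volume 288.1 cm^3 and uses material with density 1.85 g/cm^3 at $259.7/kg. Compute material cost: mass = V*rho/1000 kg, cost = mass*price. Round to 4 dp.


Mass = 288.1*1.85/1000 = 0.532985 kg
Cost = 0.532985 * 259.7 = 138.4162 $


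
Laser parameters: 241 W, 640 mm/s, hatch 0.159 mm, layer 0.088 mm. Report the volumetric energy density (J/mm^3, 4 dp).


E = 241 / (640*0.159*0.088) = 26.9127 J/mm^3


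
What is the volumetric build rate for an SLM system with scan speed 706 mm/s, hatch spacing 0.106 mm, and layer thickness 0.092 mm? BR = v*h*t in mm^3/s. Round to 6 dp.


Rate = 706 * 0.106 * 0.092 = 6.884912 mm^3/s


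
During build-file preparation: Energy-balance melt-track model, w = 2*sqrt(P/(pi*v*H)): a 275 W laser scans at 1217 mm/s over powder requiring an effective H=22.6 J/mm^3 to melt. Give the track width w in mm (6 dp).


w = 2*sqrt(275/(pi*1217*22.6)) = 0.112829 mm


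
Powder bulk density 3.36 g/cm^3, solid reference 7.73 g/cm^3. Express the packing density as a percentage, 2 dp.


Packing = (3.36/7.73)*100 = 43.47 %


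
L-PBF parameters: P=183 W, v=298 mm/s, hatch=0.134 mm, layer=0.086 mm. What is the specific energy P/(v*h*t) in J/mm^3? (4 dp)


Build rate = 298 * 0.134 * 0.086 = 3.434152 mm^3/s
SE = 183 / 3.434152 = 53.2883 J/mm^3


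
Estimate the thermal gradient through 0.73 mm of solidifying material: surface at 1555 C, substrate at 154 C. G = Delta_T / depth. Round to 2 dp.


G = (1555-154)/0.73 = 1919.18 C/mm


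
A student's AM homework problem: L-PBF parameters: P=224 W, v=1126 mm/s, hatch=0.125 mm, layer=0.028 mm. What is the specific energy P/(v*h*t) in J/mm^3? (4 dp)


Build rate = 1126 * 0.125 * 0.028 = 3.941 mm^3/s
SE = 224 / 3.941 = 56.8384 J/mm^3


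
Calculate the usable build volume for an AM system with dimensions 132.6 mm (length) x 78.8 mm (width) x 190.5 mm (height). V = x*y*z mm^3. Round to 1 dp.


V = 132.6 * 78.8 * 190.5 = 1990511.6 mm^3


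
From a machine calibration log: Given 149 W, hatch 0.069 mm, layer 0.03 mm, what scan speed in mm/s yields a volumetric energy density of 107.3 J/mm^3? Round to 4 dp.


v = 149 / (107.3*0.069*0.03) = 670.8358 mm/s


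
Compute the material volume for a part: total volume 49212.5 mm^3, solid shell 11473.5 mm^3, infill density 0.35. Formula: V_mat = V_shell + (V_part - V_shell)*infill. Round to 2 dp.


V_infill = (49212.5 - 11473.5) * 0.35 = 13208.65
V_total = 11473.5 + 13208.65 = 24682.15 mm^3


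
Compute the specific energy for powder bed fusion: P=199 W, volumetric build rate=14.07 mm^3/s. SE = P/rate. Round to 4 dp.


SE = 199 / 14.07 = 14.1436 J/mm^3


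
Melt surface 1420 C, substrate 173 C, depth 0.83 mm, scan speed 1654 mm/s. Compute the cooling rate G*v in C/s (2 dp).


G = (1420-173)/0.83 = 1502.40963855 C/mm
CR = 1502.40963855 * 1654 = 2484985.54 C/s


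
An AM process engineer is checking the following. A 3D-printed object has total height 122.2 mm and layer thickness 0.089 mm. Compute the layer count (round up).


Layers = ceil(122.2/0.089) = 1374


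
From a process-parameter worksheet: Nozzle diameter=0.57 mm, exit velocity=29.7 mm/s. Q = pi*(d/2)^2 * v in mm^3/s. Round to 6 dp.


A = pi*(0.57/2)^2 = 0.25517586 mm^2
Q = 0.25517586 * 29.7 = 7.578723 mm^3/s


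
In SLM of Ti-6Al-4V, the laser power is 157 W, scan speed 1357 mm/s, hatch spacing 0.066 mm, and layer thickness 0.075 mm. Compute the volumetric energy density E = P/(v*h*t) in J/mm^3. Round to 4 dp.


E = 157 / (1357*0.066*0.075) = 23.373 J/mm^3


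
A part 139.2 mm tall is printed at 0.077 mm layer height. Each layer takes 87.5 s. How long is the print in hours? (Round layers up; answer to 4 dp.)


Layers = ceil(139.2/0.077) = 1808
t = 1808 * 87.5 / 3600 = 43.9444 hrs


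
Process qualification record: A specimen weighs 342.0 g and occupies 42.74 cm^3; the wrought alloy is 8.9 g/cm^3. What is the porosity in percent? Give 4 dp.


rho_part = 342.0 / 42.74 = 8.00187178 g/cm^3
Porosity = (1 - 8.00187178/8.9)*100 = 10.0913 %


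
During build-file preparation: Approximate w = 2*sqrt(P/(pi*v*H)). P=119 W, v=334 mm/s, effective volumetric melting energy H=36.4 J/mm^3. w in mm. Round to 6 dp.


w = 2*sqrt(119/(pi*334*36.4)) = 0.111636 mm


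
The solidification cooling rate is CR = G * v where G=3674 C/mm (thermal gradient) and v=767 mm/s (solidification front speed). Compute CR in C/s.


CR = 3674 * 767 = 2817958 C/s


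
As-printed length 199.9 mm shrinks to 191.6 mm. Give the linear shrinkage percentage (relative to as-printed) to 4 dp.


Shrinkage = ((199.9-191.6)/199.9)*100 = 4.1521 %


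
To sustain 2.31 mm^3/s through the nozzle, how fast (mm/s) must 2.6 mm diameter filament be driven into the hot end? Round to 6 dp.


A = pi*(2.6/2)^2 = 5.309292
v = 2.31 / 5.309292 = 0.435086 mm/s


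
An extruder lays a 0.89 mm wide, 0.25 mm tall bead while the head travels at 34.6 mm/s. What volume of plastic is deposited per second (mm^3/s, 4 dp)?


Rate = 0.89 * 0.25 * 34.6 = 7.6985 mm^3/s


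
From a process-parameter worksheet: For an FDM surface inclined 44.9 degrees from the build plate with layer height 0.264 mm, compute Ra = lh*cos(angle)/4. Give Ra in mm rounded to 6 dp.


Ra = 0.264 * cos(44.9) / 4 = 0.04675 mm


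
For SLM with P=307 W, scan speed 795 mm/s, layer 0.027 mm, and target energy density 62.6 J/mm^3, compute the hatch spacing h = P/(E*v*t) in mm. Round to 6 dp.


h = 307 / (62.6*795*0.027) = 0.228472 mm


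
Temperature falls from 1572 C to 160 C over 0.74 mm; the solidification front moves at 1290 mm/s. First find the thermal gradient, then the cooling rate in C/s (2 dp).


G = (1572-160)/0.74 = 1908.10810811 C/mm
CR = 1908.10810811 * 1290 = 2461459.46 C/s


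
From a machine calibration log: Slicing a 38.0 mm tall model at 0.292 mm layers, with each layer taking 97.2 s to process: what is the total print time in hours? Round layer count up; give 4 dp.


Layers = ceil(38.0/0.292) = 131
t = 131 * 97.2 / 3600 = 3.537 hrs


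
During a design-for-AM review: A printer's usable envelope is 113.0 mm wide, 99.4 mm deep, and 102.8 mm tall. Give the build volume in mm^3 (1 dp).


V = 113.0 * 99.4 * 102.8 = 1154670.2 mm^3


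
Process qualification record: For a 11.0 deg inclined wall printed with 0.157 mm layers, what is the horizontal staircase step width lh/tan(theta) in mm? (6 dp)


step = 0.157 / tan(11.0) = 0.807695 mm


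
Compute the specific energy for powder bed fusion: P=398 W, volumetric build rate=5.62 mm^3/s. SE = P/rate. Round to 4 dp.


SE = 398 / 5.62 = 70.8185 J/mm^3


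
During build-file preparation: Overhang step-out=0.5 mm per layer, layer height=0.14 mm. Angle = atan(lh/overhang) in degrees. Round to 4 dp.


angle = atan(0.14/0.5) = 15.6422 degrees


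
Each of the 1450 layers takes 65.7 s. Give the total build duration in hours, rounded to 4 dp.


t = 1450 * 65.7 / 3600 = 26.4625 hrs


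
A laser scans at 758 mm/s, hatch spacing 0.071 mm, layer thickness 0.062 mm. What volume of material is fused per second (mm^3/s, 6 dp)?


Rate = 758 * 0.071 * 0.062 = 3.336716 mm^3/s


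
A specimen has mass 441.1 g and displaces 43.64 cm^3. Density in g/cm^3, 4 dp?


rho = 441.1 / 43.64 = 10.1077 g/cm^3


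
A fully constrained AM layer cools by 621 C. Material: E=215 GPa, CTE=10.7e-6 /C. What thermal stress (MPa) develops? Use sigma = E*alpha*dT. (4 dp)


sigma = 215*1000 * 10.7e-6 * 621 = 1428.6105 MPa


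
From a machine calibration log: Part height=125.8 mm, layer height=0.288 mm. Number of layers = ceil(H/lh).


Layers = ceil(125.8/0.288) = 437


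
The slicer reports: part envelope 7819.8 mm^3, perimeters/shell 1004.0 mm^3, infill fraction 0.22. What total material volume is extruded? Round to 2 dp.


V_infill = (7819.8 - 1004.0) * 0.22 = 1499.48
V_total = 1004.0 + 1499.48 = 2503.48 mm^3


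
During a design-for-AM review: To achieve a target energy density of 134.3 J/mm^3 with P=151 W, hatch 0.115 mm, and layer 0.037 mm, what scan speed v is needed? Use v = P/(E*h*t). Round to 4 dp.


v = 151 / (134.3*0.115*0.037) = 264.2417 mm/s


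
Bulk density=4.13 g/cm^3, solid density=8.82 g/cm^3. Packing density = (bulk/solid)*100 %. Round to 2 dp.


Packing = (4.13/8.82)*100 = 46.83 %


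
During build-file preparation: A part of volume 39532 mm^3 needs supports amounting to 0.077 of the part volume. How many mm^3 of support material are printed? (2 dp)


V_support = 39532 * 0.077 = 3043.96 mm^3


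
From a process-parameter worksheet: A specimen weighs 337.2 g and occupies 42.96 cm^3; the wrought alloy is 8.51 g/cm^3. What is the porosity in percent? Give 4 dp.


rho_part = 337.2 / 42.96 = 7.84916201 g/cm^3
Porosity = (1 - 7.84916201/8.51)*100 = 7.7654 %


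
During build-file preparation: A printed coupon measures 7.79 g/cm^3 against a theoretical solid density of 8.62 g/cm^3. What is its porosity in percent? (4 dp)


Porosity = (1-7.79/8.62)*100 = 9.6288 %


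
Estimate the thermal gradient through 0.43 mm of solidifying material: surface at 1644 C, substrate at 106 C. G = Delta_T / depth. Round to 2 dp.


G = (1644-106)/0.43 = 3576.74 C/mm


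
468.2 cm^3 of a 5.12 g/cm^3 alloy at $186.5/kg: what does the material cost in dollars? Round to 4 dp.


Mass = 468.2*5.12/1000 = 2.397184 kg
Cost = 2.397184 * 186.5 = 447.0748 $


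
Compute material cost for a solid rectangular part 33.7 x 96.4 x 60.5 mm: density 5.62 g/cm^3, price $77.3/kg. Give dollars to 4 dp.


V = 33.7 * 96.4 * 60.5 = 196545.14 mm^3 = 196.54514 cm^3
Mass = 196.54514 * 5.62 / 1000 = 1.10458369 kg
Cost = 1.10458369 * 77.3 = 85.3843 $


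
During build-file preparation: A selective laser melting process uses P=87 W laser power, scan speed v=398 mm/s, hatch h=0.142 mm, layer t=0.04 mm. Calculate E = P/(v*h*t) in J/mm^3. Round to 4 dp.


E = 87 / (398*0.142*0.04) = 38.4847 J/mm^3


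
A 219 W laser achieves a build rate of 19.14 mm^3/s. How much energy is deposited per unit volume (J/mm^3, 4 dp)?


SE = 219 / 19.14 = 11.442 J/mm^3


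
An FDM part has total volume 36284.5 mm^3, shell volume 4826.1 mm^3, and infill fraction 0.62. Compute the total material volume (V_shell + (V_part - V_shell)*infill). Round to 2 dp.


V_infill = (36284.5 - 4826.1) * 0.62 = 19504.21
V_total = 4826.1 + 19504.21 = 24330.31 mm^3


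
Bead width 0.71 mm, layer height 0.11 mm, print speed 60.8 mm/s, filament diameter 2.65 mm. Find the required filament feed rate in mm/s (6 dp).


Q = 0.71 * 0.11 * 60.8 = 4.74848 mm^3/s
A_fil = pi*(2.65/2)^2 = 5.5154586 mm^2
v_feed = 4.74848 / 5.5154586 = 0.86094 mm/s


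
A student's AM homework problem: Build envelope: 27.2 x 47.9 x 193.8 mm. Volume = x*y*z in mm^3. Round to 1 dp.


V = 27.2 * 47.9 * 193.8 = 252498.1 mm^3


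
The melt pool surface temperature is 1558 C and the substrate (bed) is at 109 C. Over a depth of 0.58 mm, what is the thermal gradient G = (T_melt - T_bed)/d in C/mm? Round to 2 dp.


G = (1558-109)/0.58 = 2498.28 C/mm


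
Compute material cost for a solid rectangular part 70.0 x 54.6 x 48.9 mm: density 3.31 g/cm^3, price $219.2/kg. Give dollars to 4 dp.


V = 70.0 * 54.6 * 48.9 = 186895.8 mm^3 = 186.8958 cm^3
Mass = 186.8958 * 3.31 / 1000 = 0.6186251 kg
Cost = 0.6186251 * 219.2 = 135.6026 $


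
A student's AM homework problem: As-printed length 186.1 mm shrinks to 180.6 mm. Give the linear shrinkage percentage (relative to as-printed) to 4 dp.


Shrinkage = ((186.1-180.6)/186.1)*100 = 2.9554 %


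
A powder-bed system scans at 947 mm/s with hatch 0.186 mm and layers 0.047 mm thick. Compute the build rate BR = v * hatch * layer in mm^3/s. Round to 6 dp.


Rate = 947 * 0.186 * 0.047 = 8.278674 mm^3/s


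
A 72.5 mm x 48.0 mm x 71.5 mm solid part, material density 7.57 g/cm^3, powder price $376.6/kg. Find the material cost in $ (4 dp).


V = 72.5 * 48.0 * 71.5 = 248820.0 mm^3 = 248.82 cm^3
Mass = 248.82 * 7.57 / 1000 = 1.8835674 kg
Cost = 1.8835674 * 376.6 = 709.3515 $


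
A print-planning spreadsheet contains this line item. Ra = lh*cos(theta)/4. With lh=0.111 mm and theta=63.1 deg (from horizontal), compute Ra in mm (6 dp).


Ra = 0.111 * cos(63.1) / 4 = 0.012555 mm


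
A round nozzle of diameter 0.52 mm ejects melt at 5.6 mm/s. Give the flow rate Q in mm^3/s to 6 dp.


A = pi*(0.52/2)^2 = 0.21237166 mm^2
Q = 0.21237166 * 5.6 = 1.189281 mm^3/s


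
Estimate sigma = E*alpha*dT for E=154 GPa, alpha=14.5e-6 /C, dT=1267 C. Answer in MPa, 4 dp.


sigma = 154*1000 * 14.5e-6 * 1267 = 2829.211 MPa


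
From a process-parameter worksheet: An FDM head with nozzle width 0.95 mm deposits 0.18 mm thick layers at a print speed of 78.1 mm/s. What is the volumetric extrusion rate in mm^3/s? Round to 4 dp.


Rate = 0.95 * 0.18 * 78.1 = 13.3551 mm^3/s


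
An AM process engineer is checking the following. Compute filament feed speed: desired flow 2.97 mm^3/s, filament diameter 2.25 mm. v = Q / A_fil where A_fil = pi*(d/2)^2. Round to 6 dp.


A = pi*(2.25/2)^2 = 3.976078
v = 2.97 / 3.976078 = 0.746967 mm/s


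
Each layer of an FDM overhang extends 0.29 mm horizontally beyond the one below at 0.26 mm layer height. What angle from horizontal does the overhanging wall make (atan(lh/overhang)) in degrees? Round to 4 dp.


angle = atan(0.26/0.29) = 41.8779 degrees


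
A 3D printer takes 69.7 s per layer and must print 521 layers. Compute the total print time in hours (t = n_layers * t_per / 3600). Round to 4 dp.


t = 521 * 69.7 / 3600 = 10.0871 hrs


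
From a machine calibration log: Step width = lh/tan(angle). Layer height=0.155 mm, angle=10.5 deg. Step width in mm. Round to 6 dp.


step = 0.155 / tan(10.5) = 0.836305 mm


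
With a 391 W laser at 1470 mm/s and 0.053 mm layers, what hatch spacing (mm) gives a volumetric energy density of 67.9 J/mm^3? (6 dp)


h = 391 / (67.9*1470*0.053) = 0.073912 mm


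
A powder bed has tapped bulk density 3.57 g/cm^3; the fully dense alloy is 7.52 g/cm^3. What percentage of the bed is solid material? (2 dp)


Packing = (3.57/7.52)*100 = 47.47 %


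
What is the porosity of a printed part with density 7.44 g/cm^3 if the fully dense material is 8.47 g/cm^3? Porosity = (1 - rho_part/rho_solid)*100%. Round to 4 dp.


Porosity = (1-7.44/8.47)*100 = 12.1606 %


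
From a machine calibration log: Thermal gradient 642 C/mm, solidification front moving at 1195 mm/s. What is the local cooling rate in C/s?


CR = 642 * 1195 = 767190 C/s


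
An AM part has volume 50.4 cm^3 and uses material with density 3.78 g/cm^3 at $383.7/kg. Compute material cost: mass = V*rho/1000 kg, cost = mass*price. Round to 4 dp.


Mass = 50.4*3.78/1000 = 0.190512 kg
Cost = 0.190512 * 383.7 = 73.0995 $


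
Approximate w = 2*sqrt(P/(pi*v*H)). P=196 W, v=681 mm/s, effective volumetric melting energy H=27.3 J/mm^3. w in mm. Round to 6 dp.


w = 2*sqrt(196/(pi*681*27.3)) = 0.115859 mm


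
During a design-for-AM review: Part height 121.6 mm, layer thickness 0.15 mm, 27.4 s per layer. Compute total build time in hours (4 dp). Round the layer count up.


Layers = ceil(121.6/0.15) = 811
t = 811 * 27.4 / 3600 = 6.1726 hrs


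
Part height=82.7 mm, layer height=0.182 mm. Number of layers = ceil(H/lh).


Layers = ceil(82.7/0.182) = 455


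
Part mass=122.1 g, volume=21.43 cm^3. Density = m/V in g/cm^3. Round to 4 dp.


rho = 122.1 / 21.43 = 5.6976 g/cm^3


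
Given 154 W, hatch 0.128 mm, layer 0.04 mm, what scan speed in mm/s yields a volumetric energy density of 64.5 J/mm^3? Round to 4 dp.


v = 154 / (64.5*0.128*0.04) = 466.3275 mm/s


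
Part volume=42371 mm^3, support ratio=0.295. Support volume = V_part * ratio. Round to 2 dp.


V_support = 42371 * 0.295 = 12499.45 mm^3


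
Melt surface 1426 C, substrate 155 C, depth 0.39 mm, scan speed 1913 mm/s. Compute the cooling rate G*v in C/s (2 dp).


G = (1426-155)/0.39 = 3258.97435897 C/mm
CR = 3258.97435897 * 1913 = 6234417.95 C/s


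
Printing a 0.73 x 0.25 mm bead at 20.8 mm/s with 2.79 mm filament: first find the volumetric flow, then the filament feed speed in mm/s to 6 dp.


Q = 0.73 * 0.25 * 20.8 = 3.796 mm^3/s
A_fil = pi*(2.79/2)^2 = 6.11361784 mm^2
v_feed = 3.796 / 6.11361784 = 0.620909 mm/s


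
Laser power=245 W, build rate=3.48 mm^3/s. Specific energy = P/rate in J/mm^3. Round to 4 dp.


SE = 245 / 3.48 = 70.4023 J/mm^3


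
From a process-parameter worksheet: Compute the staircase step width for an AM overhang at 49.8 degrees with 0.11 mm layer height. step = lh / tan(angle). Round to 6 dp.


step = 0.11 / tan(49.8) = 0.092957 mm


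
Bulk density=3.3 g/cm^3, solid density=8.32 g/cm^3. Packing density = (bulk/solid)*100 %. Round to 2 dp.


Packing = (3.3/8.32)*100 = 39.66 %


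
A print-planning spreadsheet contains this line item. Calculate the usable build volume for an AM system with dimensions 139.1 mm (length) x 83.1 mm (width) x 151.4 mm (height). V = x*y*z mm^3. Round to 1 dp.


V = 139.1 * 83.1 * 151.4 = 1750064.4 mm^3


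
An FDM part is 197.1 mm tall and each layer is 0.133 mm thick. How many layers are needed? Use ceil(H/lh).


Layers = ceil(197.1/0.133) = 1482


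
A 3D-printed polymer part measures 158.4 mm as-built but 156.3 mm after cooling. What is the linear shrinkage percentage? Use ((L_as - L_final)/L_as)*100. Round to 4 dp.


Shrinkage = ((158.4-156.3)/158.4)*100 = 1.3258 %


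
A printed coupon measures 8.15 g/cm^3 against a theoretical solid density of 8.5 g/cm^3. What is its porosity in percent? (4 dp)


Porosity = (1-8.15/8.5)*100 = 4.1176 %


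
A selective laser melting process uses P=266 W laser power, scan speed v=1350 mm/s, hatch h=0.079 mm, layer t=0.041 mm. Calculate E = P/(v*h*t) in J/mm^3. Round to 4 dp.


E = 266 / (1350*0.079*0.041) = 60.8327 J/mm^3


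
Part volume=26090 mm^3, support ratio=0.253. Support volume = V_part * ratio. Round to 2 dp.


V_support = 26090 * 0.253 = 6600.77 mm^3


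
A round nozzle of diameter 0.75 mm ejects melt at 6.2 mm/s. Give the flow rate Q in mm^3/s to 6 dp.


A = pi*(0.75/2)^2 = 0.44178647 mm^2
Q = 0.44178647 * 6.2 = 2.739076 mm^3/s


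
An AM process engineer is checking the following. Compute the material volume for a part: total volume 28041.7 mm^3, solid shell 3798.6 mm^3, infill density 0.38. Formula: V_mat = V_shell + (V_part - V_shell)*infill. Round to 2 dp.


V_infill = (28041.7 - 3798.6) * 0.38 = 9212.38
V_total = 3798.6 + 9212.38 = 13010.98 mm^3


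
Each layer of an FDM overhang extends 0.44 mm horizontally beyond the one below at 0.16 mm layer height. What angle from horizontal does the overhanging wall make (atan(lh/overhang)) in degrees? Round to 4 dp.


angle = atan(0.16/0.44) = 19.9831 degrees


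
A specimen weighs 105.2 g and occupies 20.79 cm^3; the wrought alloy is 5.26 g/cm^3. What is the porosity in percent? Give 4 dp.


rho_part = 105.2 / 20.79 = 5.06012506 g/cm^3
Porosity = (1 - 5.06012506/5.26)*100 = 3.7999 %


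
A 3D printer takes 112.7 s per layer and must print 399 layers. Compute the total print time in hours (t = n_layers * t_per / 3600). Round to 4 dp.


t = 399 * 112.7 / 3600 = 12.4909 hrs


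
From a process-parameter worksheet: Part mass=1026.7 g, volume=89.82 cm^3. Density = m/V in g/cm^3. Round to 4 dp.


rho = 1026.7 / 89.82 = 11.4306 g/cm^3


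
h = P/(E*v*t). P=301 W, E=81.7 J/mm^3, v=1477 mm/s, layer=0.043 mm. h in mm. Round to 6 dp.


h = 301 / (81.7*1477*0.043) = 0.058009 mm


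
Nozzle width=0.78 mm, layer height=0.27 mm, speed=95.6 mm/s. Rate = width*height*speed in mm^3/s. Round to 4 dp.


Rate = 0.78 * 0.27 * 95.6 = 20.1334 mm^3/s


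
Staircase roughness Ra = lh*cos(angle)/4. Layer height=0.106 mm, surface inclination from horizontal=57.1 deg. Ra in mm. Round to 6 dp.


Ra = 0.106 * cos(57.1) / 4 = 0.014394 mm


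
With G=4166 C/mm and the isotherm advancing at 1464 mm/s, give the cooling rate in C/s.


CR = 4166 * 1464 = 6099024 C/s


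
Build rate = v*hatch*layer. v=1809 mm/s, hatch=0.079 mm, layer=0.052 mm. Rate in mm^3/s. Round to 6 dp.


Rate = 1809 * 0.079 * 0.052 = 7.431372 mm^3/s


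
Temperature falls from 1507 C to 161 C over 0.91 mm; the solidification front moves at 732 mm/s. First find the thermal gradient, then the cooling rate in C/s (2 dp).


G = (1507-161)/0.91 = 1479.12087912 C/mm
CR = 1479.12087912 * 732 = 1082716.48 C/s


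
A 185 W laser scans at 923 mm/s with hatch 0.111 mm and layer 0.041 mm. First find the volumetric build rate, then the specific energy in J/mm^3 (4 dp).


Build rate = 923 * 0.111 * 0.041 = 4.200573 mm^3/s
SE = 185 / 4.200573 = 44.0416 J/mm^3


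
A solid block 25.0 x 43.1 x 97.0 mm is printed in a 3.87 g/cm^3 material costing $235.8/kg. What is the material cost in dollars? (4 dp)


V = 25.0 * 43.1 * 97.0 = 104517.5 mm^3 = 104.5175 cm^3
Mass = 104.5175 * 3.87 / 1000 = 0.40448273 kg
Cost = 0.40448273 * 235.8 = 95.377 $


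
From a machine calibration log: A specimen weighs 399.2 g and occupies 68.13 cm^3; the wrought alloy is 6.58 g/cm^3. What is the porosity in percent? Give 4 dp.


rho_part = 399.2 / 68.13 = 5.85938647 g/cm^3
Porosity = (1 - 5.85938647/6.58)*100 = 10.9516 %


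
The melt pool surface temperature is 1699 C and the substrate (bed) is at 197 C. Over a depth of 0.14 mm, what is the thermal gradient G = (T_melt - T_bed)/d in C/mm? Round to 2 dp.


G = (1699-197)/0.14 = 10728.57 C/mm


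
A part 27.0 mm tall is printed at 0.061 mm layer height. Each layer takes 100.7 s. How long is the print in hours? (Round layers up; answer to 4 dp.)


Layers = ceil(27.0/0.061) = 443
t = 443 * 100.7 / 3600 = 12.3917 hrs


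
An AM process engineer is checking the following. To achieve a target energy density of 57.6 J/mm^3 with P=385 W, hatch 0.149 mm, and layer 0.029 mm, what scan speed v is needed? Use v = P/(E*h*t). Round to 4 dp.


v = 385 / (57.6*0.149*0.029) = 1546.8706 mm/s


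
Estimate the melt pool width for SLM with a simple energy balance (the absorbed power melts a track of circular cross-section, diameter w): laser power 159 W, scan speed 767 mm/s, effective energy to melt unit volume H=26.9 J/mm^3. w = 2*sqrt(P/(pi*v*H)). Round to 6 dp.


w = 2*sqrt(159/(pi*767*26.9)) = 0.099056 mm


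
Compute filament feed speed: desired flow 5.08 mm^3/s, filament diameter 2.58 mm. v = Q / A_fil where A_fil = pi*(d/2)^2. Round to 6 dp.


A = pi*(2.58/2)^2 = 5.227924
v = 5.08 / 5.227924 = 0.971705 mm/s


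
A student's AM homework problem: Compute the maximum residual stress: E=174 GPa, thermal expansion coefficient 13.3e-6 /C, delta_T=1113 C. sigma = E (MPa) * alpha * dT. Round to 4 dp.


sigma = 174*1000 * 13.3e-6 * 1113 = 2575.7046 MPa


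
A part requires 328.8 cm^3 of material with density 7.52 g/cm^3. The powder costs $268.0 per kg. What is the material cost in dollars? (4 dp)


Mass = 328.8*7.52/1000 = 2.472576 kg
Cost = 2.472576 * 268.0 = 662.6504 $


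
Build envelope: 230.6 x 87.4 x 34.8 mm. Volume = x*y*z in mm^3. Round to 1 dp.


V = 230.6 * 87.4 * 34.8 = 701374.5 mm^3


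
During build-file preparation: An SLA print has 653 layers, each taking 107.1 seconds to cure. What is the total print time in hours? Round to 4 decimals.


t = 653 * 107.1 / 3600 = 19.4268 hrs


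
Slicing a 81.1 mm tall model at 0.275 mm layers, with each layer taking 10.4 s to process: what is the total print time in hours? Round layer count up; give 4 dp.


Layers = ceil(81.1/0.275) = 295
t = 295 * 10.4 / 3600 = 0.8522 hrs


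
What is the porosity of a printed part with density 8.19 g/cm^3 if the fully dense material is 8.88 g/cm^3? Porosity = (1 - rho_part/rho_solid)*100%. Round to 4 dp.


Porosity = (1-8.19/8.88)*100 = 7.7703 %


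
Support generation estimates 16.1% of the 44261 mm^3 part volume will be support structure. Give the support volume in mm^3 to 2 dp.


V_support = 44261 * 0.161 = 7126.02 mm^3


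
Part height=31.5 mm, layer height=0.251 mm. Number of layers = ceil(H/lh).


Layers = ceil(31.5/0.251) = 126


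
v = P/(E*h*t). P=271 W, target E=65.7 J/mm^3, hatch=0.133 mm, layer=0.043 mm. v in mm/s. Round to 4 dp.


v = 271 / (65.7*0.133*0.043) = 721.2467 mm/s


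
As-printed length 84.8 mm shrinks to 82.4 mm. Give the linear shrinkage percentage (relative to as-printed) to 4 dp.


Shrinkage = ((84.8-82.4)/84.8)*100 = 2.8302 %


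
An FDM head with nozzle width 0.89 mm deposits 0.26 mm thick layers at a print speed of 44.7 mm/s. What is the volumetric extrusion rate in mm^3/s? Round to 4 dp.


Rate = 0.89 * 0.26 * 44.7 = 10.3436 mm^3/s


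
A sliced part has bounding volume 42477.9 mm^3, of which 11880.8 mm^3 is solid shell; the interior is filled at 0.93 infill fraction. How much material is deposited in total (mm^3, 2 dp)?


V_infill = (42477.9 - 11880.8) * 0.93 = 28455.3
V_total = 11880.8 + 28455.3 = 40336.1 mm^3


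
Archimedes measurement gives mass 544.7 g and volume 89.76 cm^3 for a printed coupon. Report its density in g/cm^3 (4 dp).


rho = 544.7 / 89.76 = 6.0684 g/cm^3


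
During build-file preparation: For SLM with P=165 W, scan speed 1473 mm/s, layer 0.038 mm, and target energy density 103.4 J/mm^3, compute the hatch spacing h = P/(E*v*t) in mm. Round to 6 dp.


h = 165 / (103.4*1473*0.038) = 0.028509 mm


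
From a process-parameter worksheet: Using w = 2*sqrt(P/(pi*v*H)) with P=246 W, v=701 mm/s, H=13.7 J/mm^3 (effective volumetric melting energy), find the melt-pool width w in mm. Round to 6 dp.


w = 2*sqrt(246/(pi*701*13.7)) = 0.180594 mm


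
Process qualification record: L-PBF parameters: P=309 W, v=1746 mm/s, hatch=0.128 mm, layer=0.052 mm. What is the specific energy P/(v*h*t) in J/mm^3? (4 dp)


Build rate = 1746 * 0.128 * 0.052 = 11.621376 mm^3/s
SE = 309 / 11.621376 = 26.5889 J/mm^3


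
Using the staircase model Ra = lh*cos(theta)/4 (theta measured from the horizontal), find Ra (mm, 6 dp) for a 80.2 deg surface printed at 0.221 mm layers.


Ra = 0.221 * cos(80.2) / 4 = 0.009404 mm


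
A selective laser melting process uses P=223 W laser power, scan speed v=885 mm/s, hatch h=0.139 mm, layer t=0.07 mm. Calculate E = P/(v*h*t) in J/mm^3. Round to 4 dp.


E = 223 / (885*0.139*0.07) = 25.897 J/mm^3


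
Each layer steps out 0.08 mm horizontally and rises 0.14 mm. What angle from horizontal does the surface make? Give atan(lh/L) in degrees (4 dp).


angle = atan(0.14/0.08) = 60.2551 degrees


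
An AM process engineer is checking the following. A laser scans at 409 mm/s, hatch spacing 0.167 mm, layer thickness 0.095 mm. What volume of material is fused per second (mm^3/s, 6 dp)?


Rate = 409 * 0.167 * 0.095 = 6.488785 mm^3/s


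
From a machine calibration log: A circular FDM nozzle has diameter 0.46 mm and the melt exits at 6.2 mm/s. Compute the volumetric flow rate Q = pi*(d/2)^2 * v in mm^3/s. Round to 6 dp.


A = pi*(0.46/2)^2 = 0.16619025 mm^2
Q = 0.16619025 * 6.2 = 1.03038 mm^3/s


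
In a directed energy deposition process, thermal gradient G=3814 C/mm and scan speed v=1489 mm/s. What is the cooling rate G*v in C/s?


CR = 3814 * 1489 = 5679046 C/s


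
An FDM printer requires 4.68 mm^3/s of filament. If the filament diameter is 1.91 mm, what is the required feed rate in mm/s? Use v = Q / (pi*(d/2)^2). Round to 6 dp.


A = pi*(1.91/2)^2 = 2.865211
v = 4.68 / 2.865211 = 1.633388 mm/s


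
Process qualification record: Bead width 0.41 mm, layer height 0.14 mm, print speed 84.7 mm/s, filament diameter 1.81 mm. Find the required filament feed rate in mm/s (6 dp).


Q = 0.41 * 0.14 * 84.7 = 4.86178 mm^3/s
A_fil = pi*(1.81/2)^2 = 2.57304292 mm^2
v_feed = 4.86178 / 2.57304292 = 1.889506 mm/s


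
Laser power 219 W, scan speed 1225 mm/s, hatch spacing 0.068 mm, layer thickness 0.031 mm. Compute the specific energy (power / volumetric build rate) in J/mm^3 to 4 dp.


Build rate = 1225 * 0.068 * 0.031 = 2.5823 mm^3/s
SE = 219 / 2.5823 = 84.8081 J/mm^3


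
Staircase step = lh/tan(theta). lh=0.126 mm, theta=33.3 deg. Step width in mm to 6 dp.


step = 0.126 / tan(33.3) = 0.191817 mm


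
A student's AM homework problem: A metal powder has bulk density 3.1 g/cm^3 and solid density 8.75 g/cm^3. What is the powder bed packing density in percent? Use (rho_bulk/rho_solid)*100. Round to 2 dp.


Packing = (3.1/8.75)*100 = 35.43 %


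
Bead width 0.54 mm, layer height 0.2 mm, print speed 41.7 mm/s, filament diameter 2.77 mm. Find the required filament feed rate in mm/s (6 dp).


Q = 0.54 * 0.2 * 41.7 = 4.5036 mm^3/s
A_fil = pi*(2.77/2)^2 = 6.02628157 mm^2
v_feed = 4.5036 / 6.02628157 = 0.747327 mm/s


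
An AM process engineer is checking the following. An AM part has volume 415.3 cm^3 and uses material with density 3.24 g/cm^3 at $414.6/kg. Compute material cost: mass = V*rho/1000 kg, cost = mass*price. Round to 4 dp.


Mass = 415.3*3.24/1000 = 1.345572 kg
Cost = 1.345572 * 414.6 = 557.8742 $


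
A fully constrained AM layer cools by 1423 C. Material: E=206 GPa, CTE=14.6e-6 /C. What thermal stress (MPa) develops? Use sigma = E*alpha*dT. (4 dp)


sigma = 206*1000 * 14.6e-6 * 1423 = 4279.8148 MPa
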